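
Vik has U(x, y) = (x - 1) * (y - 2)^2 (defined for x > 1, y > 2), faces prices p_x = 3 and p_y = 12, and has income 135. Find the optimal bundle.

x* = 13, y* = 8

MU_x = (y−2)^2, MU_y = 2·(x−1)·(y−2).
MRS = (1/2)·(y−2)/(x−1).
Tangency: set MRS = p_x/p_y = 3/12 = 0.25.
So (1/2)·(y − 2)/(x − 1) = 0.25, i.e. (y − 2) = 0.5·(x − 1).
Rewrite the budget in excess-of-subsistence terms: 3·(x − 1) + 12·(y − 2) = 135 − 3·1 − 12·2 = 108.
Substituting, 9·(x − 1) = 108, so x − 1 = 12 and x* = 13.
Then y − 2 = 0.5·12 = 6, so y* = 8.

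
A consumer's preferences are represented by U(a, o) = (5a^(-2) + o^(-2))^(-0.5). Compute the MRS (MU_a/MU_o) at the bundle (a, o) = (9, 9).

MRS = 5

For CES with ρ = -2, MRS = (5/1)·(o/a)^3.
At (9, 9): MRS = 5.
That is, one extra unit of a is worth 5 units of o at the margin.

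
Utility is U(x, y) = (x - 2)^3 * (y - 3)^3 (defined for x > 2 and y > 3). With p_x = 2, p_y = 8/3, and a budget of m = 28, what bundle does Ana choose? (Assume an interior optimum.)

x* = 6, y* = 6

MU_x = 3·(x−2)^2·(y−3)^3, MU_y = 3·(x−2)^3·(y−3)^2.
MRS = (y−3)/(x−2).
Tangency: set MRS = p_x/p_y = 2/(8/3) = 0.75.
So (y − 3)/(x − 2) = 0.75, i.e. (y − 3) = 0.75·(x − 2).
Rewrite the budget in excess-of-subsistence terms: 2·(x − 2) + (8/3)·(y − 3) = 28 − 2·2 − (8/3)·3 = 16.
Substituting, 4·(x − 2) = 16, so x − 2 = 4 and x* = 6.
Then y − 3 = 0.75·4 = 3, so y* = 6.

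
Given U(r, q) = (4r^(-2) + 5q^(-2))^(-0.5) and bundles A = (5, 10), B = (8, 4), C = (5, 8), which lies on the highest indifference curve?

Evaluate utility at each bundle:
U(A) = 2.182.
U(B) = 1.633.
U(C) = 2.049.
Highest utility is A, so A ≻ C ≻ B.

Bundle A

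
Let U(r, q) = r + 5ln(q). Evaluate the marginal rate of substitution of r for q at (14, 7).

MU_r = 1, MU_q = 5/q.
MRS = 1 ÷ (5/q).
At (14, 7): MRS = 1.4.
The indifference curve has slope −1.4 at this bundle.

MRS = 1.4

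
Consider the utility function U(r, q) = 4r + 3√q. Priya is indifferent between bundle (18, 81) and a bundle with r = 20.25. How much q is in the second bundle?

q = 36

U(18, 81) = 99.
Set U(20.25, q) = 99 and solve.
With r = 20.25: 3√q = 99 − 4·20.25 = 18, so √q = 6 and q = 36.
Check: U(20.25, 36) = 99.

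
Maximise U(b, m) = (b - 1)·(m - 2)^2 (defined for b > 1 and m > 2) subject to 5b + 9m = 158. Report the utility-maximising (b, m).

b* = 10, m* = 12

MU_b = (m−2)^2, MU_m = 2·(b−1)·(m−2).
MRS = (1/2)·(m−2)/(b−1).
Tangency: set MRS = p_b/p_m = 5/9.
So (1/2)·(m − 2)/(b − 1) = 5/9, i.e. (m − 2) = (10/9)·(b − 1).
Rewrite the budget in excess-of-subsistence terms: 5·(b − 1) + 9·(m − 2) = 158 − 5·1 − 9·2 = 135.
Substituting, 15·(b − 1) = 135, so b − 1 = 9 and b* = 10.
Then m − 2 = (10/9)·9 = 10, so m* = 12.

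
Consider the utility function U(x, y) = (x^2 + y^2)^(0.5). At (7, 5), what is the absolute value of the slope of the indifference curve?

MRS = 1.4

For CES with ρ = 2, MRS = (y/x)^(-1).
At (7, 5): MRS = 1.4.
The indifference curve has slope −1.4 at this bundle.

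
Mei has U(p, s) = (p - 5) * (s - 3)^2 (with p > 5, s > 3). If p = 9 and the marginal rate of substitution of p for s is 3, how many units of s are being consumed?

MU_p = (s−3)^2, MU_s = 2·(p−5)·(s−3).
MRS = (1/2)·(s−3)/(p−5).
Substitute p = 9: MRS = (s − 3)/8. Setting this equal to 3 gives s − 3 = 3·8 = 24, so s = 27.

s = 27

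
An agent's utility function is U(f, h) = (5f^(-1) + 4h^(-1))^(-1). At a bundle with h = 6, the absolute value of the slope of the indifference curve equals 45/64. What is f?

f = 8

For CES with ρ = -1, MRS = (5/4)·(h/f)^2.
Setting (5/4)·(6/f)^2 = 45/64 gives (6/f)^2 = 9/16, so 6/f = 0.75 and f = 8.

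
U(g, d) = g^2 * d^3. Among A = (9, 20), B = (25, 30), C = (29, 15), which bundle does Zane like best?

Evaluate utility at each bundle:
U(A) = 648000.
U(B) = 16875000.
U(C) = 2838375.
Highest utility is B, so B ≻ C ≻ A.

Bundle B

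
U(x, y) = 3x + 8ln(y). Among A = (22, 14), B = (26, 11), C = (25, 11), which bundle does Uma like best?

Evaluate utility at each bundle:
U(A) = 87.112.
U(B) = 97.183.
U(C) = 94.183.
Highest utility is B, so B ≻ C ≻ A.

Bundle B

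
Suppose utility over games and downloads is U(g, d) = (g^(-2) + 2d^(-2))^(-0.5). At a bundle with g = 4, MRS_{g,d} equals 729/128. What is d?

For CES with ρ = -2, MRS = (1/2)·(d/g)^3.
Setting (1/2)·(d/4)^3 = 729/128 gives (d/4)^3 = 729/64, so d/4 = 2.25 and d = 9.

d = 9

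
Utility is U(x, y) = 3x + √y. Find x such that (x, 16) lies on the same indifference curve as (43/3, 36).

x = 15

U(43/3, 36) = 49.
Set U(x, 16) = 49 and solve.
With y = 16: √16 = 4, so 3x = 49 − 4 = 45 and x = 15.
Check: U(15, 16) = 49.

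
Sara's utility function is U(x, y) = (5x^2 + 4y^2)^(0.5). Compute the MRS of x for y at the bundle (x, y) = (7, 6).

For CES with ρ = 2, MRS = (5/4)·(y/x)^(-1).
At (7, 6): MRS = 35/24.
The indifference curve has slope −35/24 at this bundle.

MRS = 35/24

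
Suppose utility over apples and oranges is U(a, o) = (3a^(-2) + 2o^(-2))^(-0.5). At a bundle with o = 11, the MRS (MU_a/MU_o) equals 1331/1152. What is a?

For CES with ρ = -2, MRS = (3/2)·(o/a)^3.
Setting (3/2)·(11/a)^3 = 1331/1152 gives (11/a)^3 = 1331/1728, so 11/a = 11/12 and a = 12.

a = 12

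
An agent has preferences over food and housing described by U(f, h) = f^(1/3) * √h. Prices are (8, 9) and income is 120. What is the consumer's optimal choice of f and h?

f* = 6, h* = 8

MU_f = 1/3·f^(-2/3)·√h and MU_h = 0.5·f^(1/3)·h^(-0.5).
MRS = MU_f/MU_h = (2/3)·h/f.
Tangency: set MRS = p_f/p_h = 8/9.
So (2/3)·h/f = 8/9, i.e. h = (4/3)·f.
Substitute into the budget 8·f + 9·h = 120: 20·f = 120, so f* = 6.
Then h* = (4/3)·6 = 8.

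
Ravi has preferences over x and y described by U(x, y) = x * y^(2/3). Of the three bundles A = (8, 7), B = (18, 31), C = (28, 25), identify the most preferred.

Evaluate utility at each bundle:
U(A) = 29.274.
U(B) = 177.629.
U(C) = 239.397.
Highest utility is C, so C ≻ B ≻ A.

Bundle C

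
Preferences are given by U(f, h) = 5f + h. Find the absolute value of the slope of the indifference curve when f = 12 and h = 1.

MU_f = 5, MU_h = 1, so MRS = 5/1 = 5 at every bundle.
At (12, 1): MRS = 5.
The indifference curve has slope −5 at this bundle.

MRS = 5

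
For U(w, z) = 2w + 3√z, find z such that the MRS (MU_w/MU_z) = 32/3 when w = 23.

z = 64

MU_w = 2, MU_z = 3/(2√z).
MRS = 2 ÷ (3/(2√z)).
MRS depends only on z: (4/3)·√z = 32/3 ⇒ √z = (32/3)/(4/3) = 8 ⇒ z = 64.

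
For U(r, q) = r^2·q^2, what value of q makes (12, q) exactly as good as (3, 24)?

U(3, 24) = 5184.
Set U(12, q) = 5184 and solve.
With r = 12: 12^2 = 144, so q^2 = 5184/144 = 36; taking the square root, q = 6.
Check: U(12, 6) = 5184.

q = 6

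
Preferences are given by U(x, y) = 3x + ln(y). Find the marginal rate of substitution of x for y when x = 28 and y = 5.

MRS = 15

MU_x = 3, MU_y = 1/y.
MRS = 3 ÷ (1/y).
At (28, 5): MRS = 15.
That is, one extra unit of x is worth 15 units of y at the margin.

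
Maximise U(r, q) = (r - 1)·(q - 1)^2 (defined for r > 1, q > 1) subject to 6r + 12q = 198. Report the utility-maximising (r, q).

r* = 11, q* = 11

MU_r = (q−1)^2, MU_q = 2·(r−1)·(q−1).
MRS = (1/2)·(q−1)/(r−1).
Tangency: set MRS = p_r/p_q = 6/12 = 0.5.
So (1/2)·(q − 1)/(r − 1) = 0.5, i.e. (q − 1) = (r − 1).
Rewrite the budget in excess-of-subsistence terms: 6·(r − 1) + 12·(q − 1) = 198 − 6·1 − 12·1 = 180.
Substituting, 18·(r − 1) = 180, so r − 1 = 10 and r* = 11.
Then q − 1 = 10, so q* = 11.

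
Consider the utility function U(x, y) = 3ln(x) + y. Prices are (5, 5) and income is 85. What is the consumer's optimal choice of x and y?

x* = 3, y* = 14

MU_x = 3/x, MU_y = 1.
MRS = 3/x ÷ 1.
Tangency: set MRS = p_x/p_y = 5/5 = 1.
MRS depends only on x: 3/x = 1 ⇒ x* = 3/1 = 3.
From the budget, 5·y = 85 − 5·3 = 70, so y* = 14.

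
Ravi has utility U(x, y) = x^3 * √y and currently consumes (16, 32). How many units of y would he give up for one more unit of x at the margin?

MRS = 12

MU_x = 3·x^2·√y and MU_y = 0.5·x^3·y^(-0.5).
MRS = MU_x/MU_y = (6)·y/x.
At (16, 32): MRS = 12.
So at (16, 32) the consumer would give up 12 units of y for one more unit of x.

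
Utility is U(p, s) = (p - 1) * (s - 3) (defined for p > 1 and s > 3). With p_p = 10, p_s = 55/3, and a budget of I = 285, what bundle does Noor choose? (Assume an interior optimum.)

MU_p = (s−3), MU_s = (p−1).
MRS = (s−3)/(p−1).
Tangency: set MRS = p_p/p_s = 10/(55/3) = 6/11.
So (s − 3)/(p − 1) = 6/11, i.e. (s − 3) = (6/11)·(p − 1).
Rewrite the budget in excess-of-subsistence terms: 10·(p − 1) + (55/3)·(s − 3) = 285 − 10·1 − (55/3)·3 = 220.
Substituting, 20·(p − 1) = 220, so p − 1 = 11 and p* = 12.
Then s − 3 = (6/11)·11 = 6, so s* = 9.

p* = 12, s* = 9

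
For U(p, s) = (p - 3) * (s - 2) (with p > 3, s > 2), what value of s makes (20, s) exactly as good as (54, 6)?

s = 14

U(54, 6) = 204.
Set U(20, s) = 204 and solve.
With p = 20: (20 − 3) = 17, so (s − 2) = 204/17 = 12.
So s = 2 + 12 = 14.
Check: U(20, 14) = 204.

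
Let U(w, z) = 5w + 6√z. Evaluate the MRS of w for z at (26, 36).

MU_w = 5, MU_z = 6/(2√z).
MRS = 5 ÷ (6/(2√z)).
At (26, 36): MRS = 10.
That is, one extra unit of w is worth 10 units of z at the margin.

MRS = 10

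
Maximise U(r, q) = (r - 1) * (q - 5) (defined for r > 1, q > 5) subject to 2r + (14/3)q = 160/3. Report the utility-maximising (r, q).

r* = 8, q* = 8

MU_r = (q−5), MU_q = (r−1).
MRS = (q−5)/(r−1).
Tangency: set MRS = p_r/p_q = 2/(14/3) = 3/7.
So (q − 5)/(r − 1) = 3/7, i.e. (q − 5) = (3/7)·(r − 1).
Rewrite the budget in excess-of-subsistence terms: 2·(r − 1) + (14/3)·(q − 5) = 160/3 − 2·1 − (14/3)·5 = 28.
Substituting, 4·(r − 1) = 28, so r − 1 = 7 and r* = 8.
Then q − 5 = (3/7)·7 = 3, so q* = 8.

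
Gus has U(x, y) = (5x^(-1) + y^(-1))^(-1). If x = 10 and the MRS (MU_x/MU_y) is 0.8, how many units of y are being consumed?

y = 4

For CES with ρ = -1, MRS = (5/1)·(y/x)^2.
Setting (5/1)·(y/10)^2 = 0.8 gives (y/10)^2 = 4/25, so y/10 = 0.4 and y = 4.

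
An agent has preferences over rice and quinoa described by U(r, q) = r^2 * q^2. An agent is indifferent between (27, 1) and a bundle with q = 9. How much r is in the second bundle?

U(27, 1) = 729.
Set U(r, 9) = 729 and solve.
With q = 9: 9^2 = 81, so r^2 = 729/81 = 9; taking the square root, r = 3.
Check: U(3, 9) = 729.

r = 3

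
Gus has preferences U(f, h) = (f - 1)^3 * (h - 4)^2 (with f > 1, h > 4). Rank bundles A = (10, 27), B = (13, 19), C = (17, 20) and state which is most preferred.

Bundle C

Evaluate utility at each bundle:
U(A) = 385641.
U(B) = 388800.
U(C) = 1048576.
Highest utility is C, so C ≻ B ≻ A.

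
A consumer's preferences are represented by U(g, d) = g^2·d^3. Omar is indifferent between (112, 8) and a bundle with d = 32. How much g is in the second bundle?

g = 14

U(112, 8) = 6422528.
Set U(g, 32) = 6422528 and solve.
With d = 32: 32^3 = 32768, so g^2 = 6422528/32768 = 196; taking the square root, g = 14.
Check: U(14, 32) = 6422528.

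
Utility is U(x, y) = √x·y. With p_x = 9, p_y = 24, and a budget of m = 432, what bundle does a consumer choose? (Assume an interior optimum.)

x* = 16, y* = 12

MU_x = 0.5·x^(-0.5)·y and MU_y = √x.
MRS = MU_x/MU_y = (0.5)·y/x.
Tangency: set MRS = p_x/p_y = 9/24 = 0.375.
So (0.5)·y/x = 0.375, i.e. y = 0.75·x.
Substitute into the budget 9·x + 24·y = 432: 27·x = 432, so x* = 16.
Then y* = 0.75·16 = 12.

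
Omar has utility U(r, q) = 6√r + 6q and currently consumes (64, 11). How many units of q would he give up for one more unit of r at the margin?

MU_r = 6/(2√r), MU_q = 6.
MRS = 6/(2√r) ÷ 6.
At (64, 11): MRS = 1/16.
So at (64, 11) the consumer would give up 1/16 units of q for one more unit of r.

MRS = 1/16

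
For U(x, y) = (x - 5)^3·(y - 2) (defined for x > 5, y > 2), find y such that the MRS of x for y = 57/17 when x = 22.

y = 21

MU_x = 3·(x−5)^2·(y−2), MU_y = (x−5)^3.
MRS = (3/1)·(y−2)/(x−5).
Substitute x = 22: MRS = (y − 2)/(17/3). Setting this equal to 57/17 gives y − 2 = (57/17)·(17/3) = 19, so y = 21.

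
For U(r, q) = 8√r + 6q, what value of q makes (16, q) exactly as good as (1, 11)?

U(1, 11) = 74.
Set U(16, q) = 74 and solve.
With r = 16: √16 = 4, so 6q = 74 − 8·4 = 42 and q = 7.
Check: U(16, 7) = 74.

q = 7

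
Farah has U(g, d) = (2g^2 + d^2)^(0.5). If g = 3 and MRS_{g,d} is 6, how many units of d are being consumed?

For CES with ρ = 2, MRS = (2/1)·(d/g)^(-1).
Setting (2/1)·(d/3)^(-1) = 6 gives (d/3)^(-1) = 3, so d/3 = 1/3 and d = 1.

d = 1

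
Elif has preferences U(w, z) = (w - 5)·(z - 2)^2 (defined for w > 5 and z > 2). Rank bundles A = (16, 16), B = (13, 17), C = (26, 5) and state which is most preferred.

Evaluate utility at each bundle:
U(A) = 2156.
U(B) = 1800.
U(C) = 189.
Highest utility is A, so A ≻ B ≻ C.

Bundle A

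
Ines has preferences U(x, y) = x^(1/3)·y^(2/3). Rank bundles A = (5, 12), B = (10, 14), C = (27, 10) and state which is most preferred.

Bundle C

Evaluate utility at each bundle:
U(A) = 8.963.
U(B) = 12.515.
U(C) = 13.925.
Highest utility is C, so C ≻ B ≻ A.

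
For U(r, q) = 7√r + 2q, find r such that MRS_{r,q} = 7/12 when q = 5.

MU_r = 7/(2√r), MU_q = 2.
MRS = 7/(2√r) ÷ 2.
MRS depends only on r: 1.75/√r = 7/12 ⇒ √r = 1.75/(7/12) = 3 ⇒ r = 9.

r = 9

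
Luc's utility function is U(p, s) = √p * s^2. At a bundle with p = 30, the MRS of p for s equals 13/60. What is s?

s = 26

MU_p = 0.5·p^(-0.5)·s^2 and MU_s = 2·√p·s.
MRS = MU_p/MU_s = (0.25)·s/p.
Substitute p = 30: MRS = s/120. Setting s/120 = 13/60 gives s = (13/60)·120 = 26.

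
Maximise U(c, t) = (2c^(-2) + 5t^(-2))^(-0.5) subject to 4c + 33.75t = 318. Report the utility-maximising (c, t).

For CES with ρ = -2, MRS = (2/5)·(t/c)^3.
Tangency: set MRS = p_c/p_t = 4/33.75 = 16/135.
So (t/c)^3 = 8/27; taking the cube root, t/c = 2/3, i.e. t = (2/3)·c.
Substitute into the budget 4·c + 33.75·t = 318: 26.5·c = 318, so c* = 12 and t* = (2/3)·12 = 8.

c* = 12, t* = 8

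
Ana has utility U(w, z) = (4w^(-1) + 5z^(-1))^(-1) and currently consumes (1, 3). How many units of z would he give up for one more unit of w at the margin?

MRS = 7.2

For CES with ρ = -1, MRS = (4/5)·(z/w)^2.
At (1, 3): MRS = 7.2.
That is, one extra unit of w is worth 7.2 units of z at the margin.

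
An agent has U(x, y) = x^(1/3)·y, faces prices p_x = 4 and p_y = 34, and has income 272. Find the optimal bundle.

MU_x = 1/3·x^(-2/3)·y and MU_y = x^(1/3).
MRS = MU_x/MU_y = (1/3)·y/x.
Tangency: set MRS = p_x/p_y = 4/34 = 2/17.
So (1/3)·y/x = 2/17, i.e. y = (6/17)·x.
Substitute into the budget 4·x + 34·y = 272: 16·x = 272, so x* = 17.
Then y* = (6/17)·17 = 6.

x* = 17, y* = 6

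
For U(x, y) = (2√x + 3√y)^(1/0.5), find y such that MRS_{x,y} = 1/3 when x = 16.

For CES with ρ = 0.5, MRS = (2/3)·√(y/x).
Setting (2/3)·√(y/16) = 1/3 gives √(y/16) = 0.5, so y/16 = 0.25 and y = 4.

y = 4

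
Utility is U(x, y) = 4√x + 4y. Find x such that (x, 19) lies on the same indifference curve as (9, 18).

U(9, 18) = 84.
Set U(x, 19) = 84 and solve.
With y = 19: 4√x = 84 − 4·19 = 8, so √x = 2 and x = 4.
Check: U(4, 19) = 84.

x = 4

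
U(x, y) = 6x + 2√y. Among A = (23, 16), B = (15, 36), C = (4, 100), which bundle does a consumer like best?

Evaluate utility at each bundle:
U(A) = 146.000.
U(B) = 102.000.
U(C) = 44.000.
Highest utility is A, so A ≻ B ≻ C.

Bundle A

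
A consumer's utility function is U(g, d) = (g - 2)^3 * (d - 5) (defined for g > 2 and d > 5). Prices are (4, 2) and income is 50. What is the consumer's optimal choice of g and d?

g* = 8, d* = 9

MU_g = 3·(g−2)^2·(d−5), MU_d = (g−2)^3.
MRS = (3/1)·(d−5)/(g−2).
Tangency: set MRS = p_g/p_d = 4/2 = 2.
So (3/1)·(d − 5)/(g − 2) = 2, i.e. (d − 5) = (2/3)·(g − 2).
Rewrite the budget in excess-of-subsistence terms: 4·(g − 2) + 2·(d − 5) = 50 − 4·2 − 2·5 = 32.
Substituting, (16/3)·(g − 2) = 32, so g − 2 = 6 and g* = 8.
Then d − 5 = (2/3)·6 = 4, so d* = 9.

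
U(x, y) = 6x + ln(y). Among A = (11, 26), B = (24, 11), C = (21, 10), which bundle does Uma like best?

Bundle B

Evaluate utility at each bundle:
U(A) = 69.258.
U(B) = 146.398.
U(C) = 128.303.
Highest utility is B, so B ≻ C ≻ A.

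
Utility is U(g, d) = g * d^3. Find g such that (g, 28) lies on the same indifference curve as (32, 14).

U(32, 14) = 87808.
Set U(g, 28) = 87808 and solve.
With d = 28: 28^3 = 21952, so g = 87808/21952 = 4.
Check: U(4, 28) = 87808.

g = 4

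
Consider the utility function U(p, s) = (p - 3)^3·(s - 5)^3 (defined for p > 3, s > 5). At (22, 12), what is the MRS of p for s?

MU_p = 3·(p−3)^2·(s−5)^3, MU_s = 3·(p−3)^3·(s−5)^2.
MRS = (s−5)/(p−3).
At (22, 12): MRS = 7/19.
The indifference curve has slope −7/19 at this bundle.

MRS = 7/19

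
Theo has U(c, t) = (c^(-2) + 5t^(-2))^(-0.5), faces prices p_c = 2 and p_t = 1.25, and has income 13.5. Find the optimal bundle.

For CES with ρ = -2, MRS = (1/5)·(t/c)^3.
Tangency: set MRS = p_c/p_t = 2/1.25 = 1.6.
So (t/c)^3 = 8; taking the cube root, t/c = 2, i.e. t = 2·c.
Substitute into the budget 2·c + 1.25·t = 13.5: 4.5·c = 13.5, so c* = 3 and t* = 2·3 = 6.

c* = 3, t* = 6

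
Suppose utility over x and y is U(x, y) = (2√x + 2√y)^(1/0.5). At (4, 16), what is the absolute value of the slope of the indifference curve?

For CES with ρ = 0.5, MRS = √(y/x).
At (4, 16): MRS = 2.
The indifference curve has slope −2 at this bundle.

MRS = 2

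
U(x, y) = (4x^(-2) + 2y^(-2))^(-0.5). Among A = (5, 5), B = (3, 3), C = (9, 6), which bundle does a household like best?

Evaluate utility at each bundle:
U(A) = 2.041.
U(B) = 1.225.
U(C) = 3.087.
Highest utility is C, so C ≻ A ≻ B.

Bundle C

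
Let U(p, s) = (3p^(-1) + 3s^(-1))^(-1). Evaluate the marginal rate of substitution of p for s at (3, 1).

MRS = 1/9

For CES with ρ = -1, MRS = (s/p)^2.
At (3, 1): MRS = 1/9.
So at (3, 1) the consumer would give up 1/9 units of s for one more unit of p.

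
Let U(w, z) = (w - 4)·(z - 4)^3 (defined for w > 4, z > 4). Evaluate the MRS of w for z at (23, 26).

MRS = 22/57

MU_w = (z−4)^3, MU_z = 3·(w−4)·(z−4)^2.
MRS = (1/3)·(z−4)/(w−4).
At (23, 26): MRS = 22/57.
That is, one extra unit of w is worth 22/57 units of z at the margin.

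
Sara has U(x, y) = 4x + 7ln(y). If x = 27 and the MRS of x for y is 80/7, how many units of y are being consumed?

MU_x = 4, MU_y = 7/y.
MRS = 4 ÷ (7/y).
MRS depends only on y: (4/7)·y = 80/7 ⇒ y = (80/7)/(4/7) = 20.

y = 20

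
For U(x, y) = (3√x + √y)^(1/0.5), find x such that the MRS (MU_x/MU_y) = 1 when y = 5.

For CES with ρ = 0.5, MRS = (3/1)·√(y/x).
Setting (3/1)·√(5/x) = 1 gives √(5/x) = 1/3, so 5/x = 1/9 and x = 45.

x = 45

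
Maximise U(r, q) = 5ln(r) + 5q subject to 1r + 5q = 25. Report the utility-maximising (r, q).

MU_r = 5/r, MU_q = 5.
MRS = 5/r ÷ 5.
Tangency: set MRS = p_r/p_q = 1/5 = 0.2.
MRS depends only on r: 1/r = 0.2 ⇒ r* = 1/0.2 = 5.
From the budget, 5·q = 25 − 1·5 = 20, so q* = 4.

r* = 5, q* = 4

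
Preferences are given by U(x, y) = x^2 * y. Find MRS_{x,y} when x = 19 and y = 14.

MRS = 28/19

MU_x = 2·x·y and MU_y = x^2.
MRS = MU_x/MU_y = (2/1)·y/x.
At (19, 14): MRS = 28/19.
The indifference curve has slope −28/19 at this bundle.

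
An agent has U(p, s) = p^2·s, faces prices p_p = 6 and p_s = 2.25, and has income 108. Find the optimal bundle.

p* = 12, s* = 16

MU_p = 2·p·s and MU_s = p^2.
MRS = MU_p/MU_s = (2/1)·s/p.
Tangency: set MRS = p_p/p_s = 6/2.25 = 8/3.
So (2/1)·s/p = 8/3, i.e. s = (4/3)·p.
Substitute into the budget 6·p + 2.25·s = 108: 9·p = 108, so p* = 12.
Then s* = (4/3)·12 = 16.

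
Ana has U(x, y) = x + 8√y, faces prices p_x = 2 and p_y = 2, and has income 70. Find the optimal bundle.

x* = 19, y* = 16

MU_x = 1, MU_y = 8/(2√y).
MRS = 1 ÷ (8/(2√y)).
Tangency: set MRS = p_x/p_y = 2/2 = 1.
MRS depends only on y: 0.25·√y = 1 ⇒ √y = 1/0.25 = 4 ⇒ y* = 16.
From the budget, 2·x = 70 − 2·16 = 38, so x* = 19.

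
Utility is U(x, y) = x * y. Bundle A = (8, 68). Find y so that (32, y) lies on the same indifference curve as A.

U(8, 68) = 544.
Set U(32, y) = 544 and solve.
With x = 32: y = 544/32 = 17.
Check: U(32, 17) = 544.

y = 17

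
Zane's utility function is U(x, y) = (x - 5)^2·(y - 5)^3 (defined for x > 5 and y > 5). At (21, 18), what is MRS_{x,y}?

MU_x = 2·(x−5)·(y−5)^3, MU_y = 3·(x−5)^2·(y−5)^2.
MRS = (2/3)·(y−5)/(x−5).
At (21, 18): MRS = 13/24.
That is, one extra unit of x is worth 13/24 units of y at the margin.

MRS = 13/24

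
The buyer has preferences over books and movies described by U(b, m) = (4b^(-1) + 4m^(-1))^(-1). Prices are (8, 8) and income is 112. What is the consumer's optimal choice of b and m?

b* = 7, m* = 7

For CES with ρ = -1, MRS = (m/b)^2.
Tangency: set MRS = p_b/p_m = 8/8 = 1.
So (m/b)^2 = 1; taking the square root, m/b = 1, i.e. m = b.
Substitute into the budget 8·b + 8·m = 112: 16·b = 112, so b* = 7 and m* = 7.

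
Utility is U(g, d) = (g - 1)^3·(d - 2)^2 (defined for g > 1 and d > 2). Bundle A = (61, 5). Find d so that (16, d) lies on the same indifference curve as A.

U(61, 5) = 1944000.
Set U(16, d) = 1944000 and solve.
With g = 16: (16 − 1)^3 = 3375, so (d − 2)^2 = 1944000/3375 = 576.
Taking the square root (with d > 2): d − 2 = 24, so d = 26.
Check: U(16, 26) = 1944000.

d = 26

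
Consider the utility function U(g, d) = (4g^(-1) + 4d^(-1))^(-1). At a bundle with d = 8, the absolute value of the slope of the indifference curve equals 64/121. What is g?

For CES with ρ = -1, MRS = (d/g)^2.
Setting (8/g)^2 = 64/121 gives 8/g = 8/11 and g = 11.

g = 11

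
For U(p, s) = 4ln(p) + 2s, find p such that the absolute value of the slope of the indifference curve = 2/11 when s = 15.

MU_p = 4/p, MU_s = 2.
MRS = 4/p ÷ 2.
MRS depends only on p: 2/p = 2/11 ⇒ p = 2/(2/11) = 11.

p = 11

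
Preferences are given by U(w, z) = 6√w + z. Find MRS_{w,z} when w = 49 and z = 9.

MU_w = 6/(2√w), MU_z = 1.
MRS = 6/(2√w) ÷ 1.
At (49, 9): MRS = 3/7.
That is, one extra unit of w is worth 3/7 units of z at the margin.

MRS = 3/7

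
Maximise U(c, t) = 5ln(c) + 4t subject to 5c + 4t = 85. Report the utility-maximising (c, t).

c* = 1, t* = 20

MU_c = 5/c, MU_t = 4.
MRS = 5/c ÷ 4.
Tangency: set MRS = p_c/p_t = 5/4 = 1.25.
MRS depends only on c: 1.25/c = 1.25 ⇒ c* = 1.25/1.25 = 1.
From the budget, 4·t = 85 − 5·1 = 80, so t* = 20.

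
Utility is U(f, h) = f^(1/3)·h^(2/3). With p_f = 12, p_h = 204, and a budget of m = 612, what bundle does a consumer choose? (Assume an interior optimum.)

MU_f = 1/3·f^(-2/3)·h^(2/3) and MU_h = 2/3·f^(1/3)·h^(-1/3).
MRS = MU_f/MU_h = (0.5)·h/f.
Tangency: set MRS = p_f/p_h = 12/204 = 1/17.
So (0.5)·h/f = 1/17, i.e. h = (2/17)·f.
Substitute into the budget 12·f + 204·h = 612: 36·f = 612, so f* = 17.
Then h* = (2/17)·17 = 2.

f* = 17, h* = 2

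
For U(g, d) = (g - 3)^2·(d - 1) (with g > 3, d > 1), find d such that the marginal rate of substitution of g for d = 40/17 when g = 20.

d = 21

MU_g = 2·(g−3)·(d−1), MU_d = (g−3)^2.
MRS = (2/1)·(d−1)/(g−3).
Substitute g = 20: MRS = (d − 1)/8.5. Setting this equal to 40/17 gives d − 1 = (40/17)·8.5 = 20, so d = 21.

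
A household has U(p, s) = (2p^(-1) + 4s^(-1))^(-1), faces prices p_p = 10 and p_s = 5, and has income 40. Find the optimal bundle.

p* = 2, s* = 4

For CES with ρ = -1, MRS = (2/4)·(s/p)^2.
Tangency: set MRS = p_p/p_s = 10/5 = 2.
So (s/p)^2 = 4; taking the square root, s/p = 2, i.e. s = 2·p.
Substitute into the budget 10·p + 5·s = 40: 20·p = 40, so p* = 2 and s* = 2·2 = 4.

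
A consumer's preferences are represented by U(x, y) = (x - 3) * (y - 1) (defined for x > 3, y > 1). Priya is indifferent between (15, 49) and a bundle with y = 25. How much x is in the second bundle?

x = 27

U(15, 49) = 576.
Set U(x, 25) = 576 and solve.
With y = 25: (25 − 1) = 24, so (x − 3) = 576/24 = 24.
So x = 3 + 24 = 27.
Check: U(27, 25) = 576.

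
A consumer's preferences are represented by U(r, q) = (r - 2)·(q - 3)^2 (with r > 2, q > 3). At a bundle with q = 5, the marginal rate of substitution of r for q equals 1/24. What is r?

r = 26

MU_r = (q−3)^2, MU_q = 2·(r−2)·(q−3).
MRS = (1/2)·(q−3)/(r−2).
Substitute q = 5: MRS = 1/(r − 2). Setting this equal to 1/24 gives r − 2 = 1/(1/24) = 24, so r = 26.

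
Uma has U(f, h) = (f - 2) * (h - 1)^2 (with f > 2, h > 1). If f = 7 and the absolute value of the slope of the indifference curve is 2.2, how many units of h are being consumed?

MU_f = (h−1)^2, MU_h = 2·(f−2)·(h−1).
MRS = (1/2)·(h−1)/(f−2).
Substitute f = 7: MRS = (h − 1)/10. Setting this equal to 2.2 gives h − 1 = 2.2·10 = 22, so h = 23.

h = 23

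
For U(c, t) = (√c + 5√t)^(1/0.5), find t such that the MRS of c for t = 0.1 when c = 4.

For CES with ρ = 0.5, MRS = (1/5)·√(t/c).
Setting (1/5)·√(t/4) = 0.1 gives √(t/4) = 0.5, so t/4 = 0.25 and t = 1.

t = 1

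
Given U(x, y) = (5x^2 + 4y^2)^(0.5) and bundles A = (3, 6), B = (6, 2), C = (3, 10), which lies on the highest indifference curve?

Bundle C

Evaluate utility at each bundle:
U(A) = 13.748.
U(B) = 14.000.
U(C) = 21.095.
Highest utility is C, so C ≻ B ≻ A.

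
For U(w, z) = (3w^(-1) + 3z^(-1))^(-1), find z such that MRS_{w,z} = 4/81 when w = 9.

For CES with ρ = -1, MRS = (z/w)^2.
Setting (z/9)^2 = 4/81 gives z/9 = 2/9 and z = 2.

z = 2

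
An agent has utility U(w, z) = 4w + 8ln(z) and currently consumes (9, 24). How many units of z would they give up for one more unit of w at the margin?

MU_w = 4, MU_z = 8/z.
MRS = 4 ÷ (8/z).
At (9, 24): MRS = 12.
The indifference curve has slope −12 at this bundle.

MRS = 12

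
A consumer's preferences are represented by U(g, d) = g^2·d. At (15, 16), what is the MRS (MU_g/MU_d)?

MRS = 32/15

MU_g = 2·g·d and MU_d = g^2.
MRS = MU_g/MU_d = (2/1)·d/g.
At (15, 16): MRS = 32/15.
That is, one extra unit of g is worth 32/15 units of d at the margin.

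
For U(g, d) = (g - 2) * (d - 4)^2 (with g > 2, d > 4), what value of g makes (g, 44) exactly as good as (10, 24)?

g = 4

U(10, 24) = 3200.
Set U(g, 44) = 3200 and solve.
With d = 44: (44 − 4)^2 = 1600, so (g − 2) = 3200/1600 = 2.
So g = 2 + 2 = 4.
Check: U(4, 44) = 3200.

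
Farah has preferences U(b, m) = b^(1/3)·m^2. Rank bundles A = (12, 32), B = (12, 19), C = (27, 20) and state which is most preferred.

Bundle A

Evaluate utility at each bundle:
U(A) = 2344.375.
U(B) = 826.484.
U(C) = 1200.000.
Highest utility is A, so A ≻ C ≻ B.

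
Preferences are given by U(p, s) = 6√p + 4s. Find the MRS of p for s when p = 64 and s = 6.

MRS = 3/32

MU_p = 6/(2√p), MU_s = 4.
MRS = 6/(2√p) ÷ 4.
At (64, 6): MRS = 3/32.
So at (64, 6) the consumer would give up 3/32 units of s for one more unit of p.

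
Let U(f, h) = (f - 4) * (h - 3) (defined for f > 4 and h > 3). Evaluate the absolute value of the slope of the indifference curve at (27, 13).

MU_f = (h−3), MU_h = (f−4).
MRS = (h−3)/(f−4).
At (27, 13): MRS = 10/23.
So at (27, 13) the consumer would give up 10/23 units of h for one more unit of f.

MRS = 10/23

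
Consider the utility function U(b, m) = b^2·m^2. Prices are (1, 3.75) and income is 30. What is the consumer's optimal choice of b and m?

MU_b = 2·b·m^2 and MU_m = 2·b^2·m.
MRS = MU_b/MU_m = m/b.
Tangency: set MRS = p_b/p_m = 1/3.75 = 4/15.
So m/b = 4/15, i.e. m = (4/15)·b.
Substitute into the budget 1·b + 3.75·m = 30: 2·b = 30, so b* = 15.
Then m* = (4/15)·15 = 4.

b* = 15, m* = 4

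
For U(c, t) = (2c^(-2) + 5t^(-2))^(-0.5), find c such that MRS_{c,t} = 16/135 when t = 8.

c = 12

For CES with ρ = -2, MRS = (2/5)·(t/c)^3.
Setting (2/5)·(8/c)^3 = 16/135 gives (8/c)^3 = 8/27, so 8/c = 2/3 and c = 12.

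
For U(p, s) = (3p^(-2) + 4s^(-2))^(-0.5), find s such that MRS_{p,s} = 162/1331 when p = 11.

s = 6

For CES with ρ = -2, MRS = (3/4)·(s/p)^3.
Setting (3/4)·(s/11)^3 = 162/1331 gives (s/11)^3 = 216/1331, so s/11 = 6/11 and s = 6.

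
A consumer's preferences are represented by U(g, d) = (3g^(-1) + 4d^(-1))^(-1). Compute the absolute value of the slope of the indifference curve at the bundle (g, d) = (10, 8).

For CES with ρ = -1, MRS = (3/4)·(d/g)^2.
At (10, 8): MRS = 12/25.
That is, one extra unit of g is worth 12/25 units of d at the margin.

MRS = 12/25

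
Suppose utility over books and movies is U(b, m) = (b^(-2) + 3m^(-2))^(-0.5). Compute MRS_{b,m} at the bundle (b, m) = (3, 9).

MRS = 9

For CES with ρ = -2, MRS = (1/3)·(m/b)^3.
At (3, 9): MRS = 9.
So at (3, 9) the consumer would give up 9 units of m for one more unit of b.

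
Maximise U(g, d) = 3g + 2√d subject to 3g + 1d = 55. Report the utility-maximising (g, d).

g* = 18, d* = 1

MU_g = 3, MU_d = 2/(2√d).
MRS = 3 ÷ (2/(2√d)).
Tangency: set MRS = p_g/p_d = 3/1 = 3.
MRS depends only on d: 3·√d = 3 ⇒ √d = 3/3 = 1 ⇒ d* = 1.
From the budget, 3·g = 55 − 1·1 = 54, so g* = 18.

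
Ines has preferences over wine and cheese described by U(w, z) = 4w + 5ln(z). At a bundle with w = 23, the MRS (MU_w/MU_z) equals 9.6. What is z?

MU_w = 4, MU_z = 5/z.
MRS = 4 ÷ (5/z).
MRS depends only on z: 0.8·z = 9.6 ⇒ z = 9.6/0.8 = 12.

z = 12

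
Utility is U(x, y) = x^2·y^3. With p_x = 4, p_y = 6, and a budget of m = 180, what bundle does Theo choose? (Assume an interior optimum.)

x* = 18, y* = 18

MU_x = 2·x·y^3 and MU_y = 3·x^2·y^2.
MRS = MU_x/MU_y = (2/3)·y/x.
Tangency: set MRS = p_x/p_y = 4/6 = 2/3.
So (2/3)·y/x = 2/3, i.e. y = x.
Substitute into the budget 4·x + 6·y = 180: 10·x = 180, so x* = 18.
Then y* = 18.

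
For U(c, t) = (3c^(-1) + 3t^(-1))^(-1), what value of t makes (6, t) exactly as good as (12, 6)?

U depends on (c, t) only through S = 3c^(-1) + 3t^(-1), so equal utility means equal S. At (12, 6): S = 0.75.
With c = 6: 3·6^(-1) = 0.5, so 3t^(-1) = 0.75 − 0.5 = 0.25, i.e. t^(-1) = 1/12.
Hence t = 1/(1/12) = 12.
Check: U(6, 12) = 1.3333.

t = 12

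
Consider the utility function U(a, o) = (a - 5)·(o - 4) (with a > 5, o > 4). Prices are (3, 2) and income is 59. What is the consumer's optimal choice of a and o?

MU_a = (o−4), MU_o = (a−5).
MRS = (o−4)/(a−5).
Tangency: set MRS = p_a/p_o = 3/2 = 1.5.
So (o − 4)/(a − 5) = 1.5, i.e. (o − 4) = 1.5·(a − 5).
Rewrite the budget in excess-of-subsistence terms: 3·(a − 5) + 2·(o − 4) = 59 − 3·5 − 2·4 = 36.
Substituting, 6·(a − 5) = 36, so a − 5 = 6 and a* = 11.
Then o − 4 = 1.5·6 = 9, so o* = 13.

a* = 11, o* = 13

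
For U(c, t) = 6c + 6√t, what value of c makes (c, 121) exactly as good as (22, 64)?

c = 19

U(22, 64) = 180.
Set U(c, 121) = 180 and solve.
With t = 121: √121 = 11, so 6c = 180 − 6·11 = 114 and c = 19.
Check: U(19, 121) = 180.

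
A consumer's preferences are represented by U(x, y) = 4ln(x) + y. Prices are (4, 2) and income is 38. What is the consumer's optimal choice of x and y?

MU_x = 4/x, MU_y = 1.
MRS = 4/x ÷ 1.
Tangency: set MRS = p_x/p_y = 4/2 = 2.
MRS depends only on x: 4/x = 2 ⇒ x* = 4/2 = 2.
From the budget, 2·y = 38 − 4·2 = 30, so y* = 15.

x* = 2, y* = 15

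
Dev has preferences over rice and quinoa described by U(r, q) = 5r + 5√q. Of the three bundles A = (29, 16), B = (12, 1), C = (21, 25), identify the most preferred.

Bundle A

Evaluate utility at each bundle:
U(A) = 165.000.
U(B) = 65.000.
U(C) = 130.000.
Highest utility is A, so A ≻ C ≻ B.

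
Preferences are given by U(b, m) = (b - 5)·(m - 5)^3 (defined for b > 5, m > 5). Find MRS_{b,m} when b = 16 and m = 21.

MRS = 16/33

MU_b = (m−5)^3, MU_m = 3·(b−5)·(m−5)^2.
MRS = (1/3)·(m−5)/(b−5).
At (16, 21): MRS = 16/33.
So at (16, 21) the consumer would give up 16/33 units of m for one more unit of b.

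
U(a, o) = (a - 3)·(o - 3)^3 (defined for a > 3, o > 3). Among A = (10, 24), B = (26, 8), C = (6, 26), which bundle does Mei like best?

Evaluate utility at each bundle:
U(A) = 64827.
U(B) = 2875.
U(C) = 36501.
Highest utility is A, so A ≻ C ≻ B.

Bundle A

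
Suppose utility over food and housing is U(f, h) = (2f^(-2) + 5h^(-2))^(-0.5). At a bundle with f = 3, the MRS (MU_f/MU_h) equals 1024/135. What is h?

For CES with ρ = -2, MRS = (2/5)·(h/f)^3.
Setting (2/5)·(h/3)^3 = 1024/135 gives (h/3)^3 = 512/27, so h/3 = 8/3 and h = 8.

h = 8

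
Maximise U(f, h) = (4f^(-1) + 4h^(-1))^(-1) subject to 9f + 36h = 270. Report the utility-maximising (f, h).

f* = 10, h* = 5

For CES with ρ = -1, MRS = (h/f)^2.
Tangency: set MRS = p_f/p_h = 9/36 = 0.25.
So (h/f)^2 = 0.25; taking the square root, h/f = 0.5, i.e. h = 0.5·f.
Substitute into the budget 9·f + 36·h = 270: 27·f = 270, so f* = 10 and h* = 0.5·10 = 5.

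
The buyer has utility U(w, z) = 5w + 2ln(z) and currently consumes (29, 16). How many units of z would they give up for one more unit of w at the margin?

MU_w = 5, MU_z = 2/z.
MRS = 5 ÷ (2/z).
At (29, 16): MRS = 40.
That is, one extra unit of w is worth 40 units of z at the margin.

MRS = 40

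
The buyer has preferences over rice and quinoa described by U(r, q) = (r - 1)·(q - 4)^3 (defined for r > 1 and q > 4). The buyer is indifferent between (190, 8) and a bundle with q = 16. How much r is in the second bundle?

U(190, 8) = 12096.
Set U(r, 16) = 12096 and solve.
With q = 16: (16 − 4)^3 = 1728, so (r − 1) = 12096/1728 = 7.
So r = 1 + 7 = 8.
Check: U(8, 16) = 12096.

r = 8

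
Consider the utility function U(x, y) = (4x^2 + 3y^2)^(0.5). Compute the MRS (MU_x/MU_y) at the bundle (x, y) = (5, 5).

MRS = 4/3

For CES with ρ = 2, MRS = (4/3)·(y/x)^(-1).
At (5, 5): MRS = 4/3.
So at (5, 5) the consumer would give up 4/3 units of y for one more unit of x.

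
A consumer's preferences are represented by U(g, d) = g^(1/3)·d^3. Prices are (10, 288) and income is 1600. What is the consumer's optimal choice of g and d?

MU_g = 1/3·g^(-2/3)·d^3 and MU_d = 3·g^(1/3)·d^2.
MRS = MU_g/MU_d = (1/9)·d/g.
Tangency: set MRS = p_g/p_d = 10/288 = 5/144.
So (1/9)·d/g = 5/144, i.e. d = (5/16)·g.
Substitute into the budget 10·g + 288·d = 1600: 100·g = 1600, so g* = 16.
Then d* = (5/16)·16 = 5.

g* = 16, d* = 5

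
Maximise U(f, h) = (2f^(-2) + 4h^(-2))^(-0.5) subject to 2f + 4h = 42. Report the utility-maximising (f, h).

f* = 7, h* = 7

For CES with ρ = -2, MRS = (2/4)·(h/f)^3.
Tangency: set MRS = p_f/p_h = 2/4 = 0.5.
So (h/f)^3 = 1; taking the cube root, h/f = 1, i.e. h = f.
Substitute into the budget 2·f + 4·h = 42: 6·f = 42, so f* = 7 and h* = 7.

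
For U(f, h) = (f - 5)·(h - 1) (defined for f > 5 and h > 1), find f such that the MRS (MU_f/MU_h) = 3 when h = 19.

f = 11

MU_f = (h−1), MU_h = (f−5).
MRS = (h−1)/(f−5).
Substitute h = 19: MRS = 18/(f − 5). Setting this equal to 3 gives f − 5 = 18/3 = 6, so f = 11.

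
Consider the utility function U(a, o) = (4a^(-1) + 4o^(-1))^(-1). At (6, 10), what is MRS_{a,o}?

For CES with ρ = -1, MRS = (o/a)^2.
At (6, 10): MRS = 25/9.
The indifference curve has slope −25/9 at this bundle.

MRS = 25/9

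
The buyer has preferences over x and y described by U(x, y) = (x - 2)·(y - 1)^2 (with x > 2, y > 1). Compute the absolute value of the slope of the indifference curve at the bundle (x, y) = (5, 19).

MU_x = (y−1)^2, MU_y = 2·(x−2)·(y−1).
MRS = (1/2)·(y−1)/(x−2).
At (5, 19): MRS = 3.
So at (5, 19) the consumer would give up 3 units of y for one more unit of x.

MRS = 3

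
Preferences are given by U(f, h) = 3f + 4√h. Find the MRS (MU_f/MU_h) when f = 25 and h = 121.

MRS = 16.5

MU_f = 3, MU_h = 4/(2√h).
MRS = 3 ÷ (4/(2√h)).
At (25, 121): MRS = 16.5.
That is, one extra unit of f is worth 16.5 units of h at the margin.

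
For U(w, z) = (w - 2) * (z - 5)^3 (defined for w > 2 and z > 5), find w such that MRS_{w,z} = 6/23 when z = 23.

MU_w = (z−5)^3, MU_z = 3·(w−2)·(z−5)^2.
MRS = (1/3)·(z−5)/(w−2).
Substitute z = 23: MRS = 6/(w − 2). Setting this equal to 6/23 gives w − 2 = 6/(6/23) = 23, so w = 25.

w = 25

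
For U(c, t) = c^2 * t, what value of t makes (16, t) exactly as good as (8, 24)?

U(8, 24) = 1536.
Set U(16, t) = 1536 and solve.
With c = 16: 16^2 = 256, so t = 1536/256 = 6.
Check: U(16, 6) = 1536.

t = 6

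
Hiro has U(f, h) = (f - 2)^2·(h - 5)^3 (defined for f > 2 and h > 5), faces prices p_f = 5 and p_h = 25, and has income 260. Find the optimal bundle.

f* = 12, h* = 8

MU_f = 2·(f−2)·(h−5)^3, MU_h = 3·(f−2)^2·(h−5)^2.
MRS = (2/3)·(h−5)/(f−2).
Tangency: set MRS = p_f/p_h = 5/25 = 0.2.
So (2/3)·(h − 5)/(f − 2) = 0.2, i.e. (h − 5) = 0.3·(f − 2).
Rewrite the budget in excess-of-subsistence terms: 5·(f − 2) + 25·(h − 5) = 260 − 5·2 − 25·5 = 125.
Substituting, 12.5·(f − 2) = 125, so f − 2 = 10 and f* = 12.
Then h − 5 = 0.3·10 = 3, so h* = 8.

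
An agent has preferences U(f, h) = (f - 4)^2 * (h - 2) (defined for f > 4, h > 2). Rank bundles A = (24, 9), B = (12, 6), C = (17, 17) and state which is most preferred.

Bundle A

Evaluate utility at each bundle:
U(A) = 2800.
U(B) = 256.
U(C) = 2535.
Highest utility is A, so A ≻ C ≻ B.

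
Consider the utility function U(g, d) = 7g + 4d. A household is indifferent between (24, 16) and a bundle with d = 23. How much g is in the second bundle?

g = 20

U(24, 16) = 232.
Set U(g, 23) = 232 and solve.
7g + 4·23 = 232 ⇒ 7g = 140 ⇒ g = 20.
Check: U(20, 23) = 232.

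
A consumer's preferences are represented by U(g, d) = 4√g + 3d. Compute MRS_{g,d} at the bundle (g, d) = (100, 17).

MU_g = 4/(2√g), MU_d = 3.
MRS = 4/(2√g) ÷ 3.
At (100, 17): MRS = 1/15.
So at (100, 17) the consumer would give up 1/15 units of d for one more unit of g.

MRS = 1/15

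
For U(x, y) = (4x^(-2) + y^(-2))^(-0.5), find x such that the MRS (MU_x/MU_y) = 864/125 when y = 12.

For CES with ρ = -2, MRS = (4/1)·(y/x)^3.
Setting (4/1)·(12/x)^3 = 864/125 gives (12/x)^3 = 216/125, so 12/x = 1.2 and x = 10.

x = 10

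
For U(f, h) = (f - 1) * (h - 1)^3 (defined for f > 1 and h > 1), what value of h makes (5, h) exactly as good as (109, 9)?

h = 25

U(109, 9) = 55296.
Set U(5, h) = 55296 and solve.
With f = 5: (5 − 1) = 4, so (h − 1)^3 = 55296/4 = 13824.
Taking the cube root (with h > 1): h − 1 = 24, so h = 25.
Check: U(5, 25) = 55296.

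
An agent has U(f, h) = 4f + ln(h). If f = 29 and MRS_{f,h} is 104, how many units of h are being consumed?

h = 26

MU_f = 4, MU_h = 1/h.
MRS = 4 ÷ (1/h).
MRS depends only on h: 4·h = 104 ⇒ h = 104/4 = 26.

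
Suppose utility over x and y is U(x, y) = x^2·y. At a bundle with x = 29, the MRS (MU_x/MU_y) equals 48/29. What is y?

MU_x = 2·x·y and MU_y = x^2.
MRS = MU_x/MU_y = (2/1)·y/x.
Substitute x = 29: MRS = y/14.5. Setting y/14.5 = 48/29 gives y = (48/29)·14.5 = 24.

y = 24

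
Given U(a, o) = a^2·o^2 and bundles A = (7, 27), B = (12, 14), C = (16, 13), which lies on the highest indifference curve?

Bundle C

Evaluate utility at each bundle:
U(A) = 35721.
U(B) = 28224.
U(C) = 43264.
Highest utility is C, so C ≻ A ≻ B.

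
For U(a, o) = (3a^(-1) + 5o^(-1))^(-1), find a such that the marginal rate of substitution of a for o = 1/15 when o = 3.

a = 9

For CES with ρ = -1, MRS = (3/5)·(o/a)^2.
Setting (3/5)·(3/a)^2 = 1/15 gives (3/a)^2 = 1/9, so 3/a = 1/3 and a = 9.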